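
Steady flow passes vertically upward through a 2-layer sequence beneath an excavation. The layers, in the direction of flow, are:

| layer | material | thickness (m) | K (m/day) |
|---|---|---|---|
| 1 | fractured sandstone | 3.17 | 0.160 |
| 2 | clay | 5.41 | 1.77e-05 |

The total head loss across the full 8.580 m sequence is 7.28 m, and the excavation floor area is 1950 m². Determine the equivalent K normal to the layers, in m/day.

2.81e-05

Flow is perpendicular to layering, so the layers act in series and the equivalent K is the thickness-weighted harmonic mean.
Total thickness L = 3.17 + 5.41 = 8.580 m.
Σ(b_i/K_i) = 3.17/0.160 + 5.41/1.77e-05 = 3.057e+05 d.
K_eq = L / Σ(b_i/K_i) = 8.580 / 3.057e+05 = 2.807e-05 m/day.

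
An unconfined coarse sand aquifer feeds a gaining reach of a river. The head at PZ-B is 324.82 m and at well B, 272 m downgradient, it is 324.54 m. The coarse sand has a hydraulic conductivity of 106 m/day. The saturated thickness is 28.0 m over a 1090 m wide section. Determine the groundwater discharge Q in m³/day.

Cross-sectional area A = 1090 × 28.0 = 30520 m².
Hydraulic gradient i = (324.82 − 324.54) / 272 = 0.28 / 272 = 0.001029.
Darcy's law: Q = K · A · i = 106.0 × 30520 × 0.001029 = 3330 m³/day.

3330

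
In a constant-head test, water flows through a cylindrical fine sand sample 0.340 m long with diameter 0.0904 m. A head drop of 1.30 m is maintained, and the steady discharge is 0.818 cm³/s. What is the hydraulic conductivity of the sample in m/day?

2.88

Cross-sectional area A = π·(d/2)² = π × (0.0904/2)² = 0.006418 m².
Convert discharge: 0.818 cm³/s = 8.180e-07 m³/s.
Darcy's law rearranged: K = Q·L / (A·Δh) = 8.180e-07 × 0.340 / (0.006418 × 1.30) = 3.333e-05 m/s = 2.880 m/day.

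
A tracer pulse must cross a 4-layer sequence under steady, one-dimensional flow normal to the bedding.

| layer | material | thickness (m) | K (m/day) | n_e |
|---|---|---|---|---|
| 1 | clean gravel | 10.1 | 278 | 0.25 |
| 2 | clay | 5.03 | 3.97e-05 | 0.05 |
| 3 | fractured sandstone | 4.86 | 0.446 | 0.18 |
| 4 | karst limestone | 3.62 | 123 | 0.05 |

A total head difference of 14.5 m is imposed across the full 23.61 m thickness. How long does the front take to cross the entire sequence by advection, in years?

With flow normal to the layers, continuity requires the same specific discharge q through every layer.
Σ(b_i/K_i) = 10.1/278 + 5.03/3.97e-05 + 4.86/0.446 + 3.62/123 = 1.267e+05 d.
q = Δh / Σ(b_i/K_i) = 14.5 / 1.267e+05 = 0.0001144 m/day.
In each layer the seepage velocity is v_i = q/n_i, so the layer transit time is t_i = b_i·n_i / q:
  layer 1 (clean gravel): t_1 = 10.1 × 0.25 / 0.0001144 = 22065 d
  layer 2 (clay): t_2 = 5.03 × 0.05 / 0.0001144 = 2198 d
  layer 3 (fractured sandstone): t_3 = 4.86 × 0.18 / 0.0001144 = 7645 d
  layer 4 (karst limestone): t_4 = 3.62 × 0.05 / 0.0001144 = 1582 d
Total t = Σ t_i = 33489 days = 91.69 years.

91.7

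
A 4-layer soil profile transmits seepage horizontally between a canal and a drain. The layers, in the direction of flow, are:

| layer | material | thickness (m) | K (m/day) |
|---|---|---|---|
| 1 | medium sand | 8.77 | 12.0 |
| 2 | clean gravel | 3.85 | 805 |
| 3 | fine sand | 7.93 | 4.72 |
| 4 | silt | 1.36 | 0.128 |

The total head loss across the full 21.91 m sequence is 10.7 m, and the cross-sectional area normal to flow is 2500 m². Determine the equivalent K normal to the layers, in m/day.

1.68

Flow is perpendicular to layering, so the layers act in series and the equivalent K is the thickness-weighted harmonic mean.
Total thickness L = 8.77 + 3.85 + 7.93 + 1.36 = 21.91 m.
Σ(b_i/K_i) = 8.77/12.0 + 3.85/805 + 7.93/4.72 + 1.36/0.128 = 13.04 d.
K_eq = L / Σ(b_i/K_i) = 21.91 / 13.04 = 1.680 m/day.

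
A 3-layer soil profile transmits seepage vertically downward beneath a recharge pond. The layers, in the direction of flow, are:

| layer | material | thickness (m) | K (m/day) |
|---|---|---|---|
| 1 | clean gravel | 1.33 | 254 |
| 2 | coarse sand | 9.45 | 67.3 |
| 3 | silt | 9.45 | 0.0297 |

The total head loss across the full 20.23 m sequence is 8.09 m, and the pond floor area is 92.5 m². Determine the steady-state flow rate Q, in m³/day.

Flow is perpendicular to layering, so the layers act in series and the equivalent K is the thickness-weighted harmonic mean.
Total thickness L = 1.33 + 9.45 + 9.45 = 20.23 m.
Σ(b_i/K_i) = 1.33/254 + 9.45/67.3 + 9.45/0.0297 = 318.3 d.
K_eq = L / Σ(b_i/K_i) = 20.23 / 318.3 = 0.06355 m/day.
Q = K_eq · A · (Δh/L) = 0.06355 × 92.5 × (8.09/20.23) = 2.351 m³/day.

2.35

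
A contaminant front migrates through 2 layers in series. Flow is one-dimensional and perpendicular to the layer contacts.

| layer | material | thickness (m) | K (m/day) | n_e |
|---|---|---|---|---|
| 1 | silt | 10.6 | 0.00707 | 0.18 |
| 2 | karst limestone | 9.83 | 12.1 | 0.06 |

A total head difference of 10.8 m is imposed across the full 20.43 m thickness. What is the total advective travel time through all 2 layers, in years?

With flow normal to the layers, continuity requires the same specific discharge q through every layer.
Σ(b_i/K_i) = 10.6/0.00707 + 9.83/12.1 = 1500 d.
q = Δh / Σ(b_i/K_i) = 10.8 / 1500 = 0.007199 m/day.
In each layer the seepage velocity is v_i = q/n_i, so the layer transit time is t_i = b_i·n_i / q:
  layer 1 (silt): t_1 = 10.6 × 0.18 / 0.007199 = 265.0 d
  layer 2 (karst limestone): t_2 = 9.83 × 0.06 / 0.007199 = 81.92 d
Total t = Σ t_i = 346.9 days = 0.9499 years.

0.950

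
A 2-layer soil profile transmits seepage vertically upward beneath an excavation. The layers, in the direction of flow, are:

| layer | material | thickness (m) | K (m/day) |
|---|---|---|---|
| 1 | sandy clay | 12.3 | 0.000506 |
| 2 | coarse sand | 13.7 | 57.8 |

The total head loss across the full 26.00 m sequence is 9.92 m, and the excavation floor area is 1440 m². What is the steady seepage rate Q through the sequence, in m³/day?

Flow is perpendicular to layering, so the layers act in series and the equivalent K is the thickness-weighted harmonic mean.
Total thickness L = 12.3 + 13.7 = 26.00 m.
Σ(b_i/K_i) = 12.3/0.000506 + 13.7/57.8 = 24309 d.
K_eq = L / Σ(b_i/K_i) = 26.00 / 24309 = 0.001070 m/day.
Q = K_eq · A · (Δh/L) = 0.001070 × 1440 × (9.92/26.00) = 0.5876 m³/day.

0.588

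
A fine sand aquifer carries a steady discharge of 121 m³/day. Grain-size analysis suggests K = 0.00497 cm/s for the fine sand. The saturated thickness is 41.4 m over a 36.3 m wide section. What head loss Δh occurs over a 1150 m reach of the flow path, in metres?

21.6

Convert K: 0.00497 cm/s × 864 = 4.294 m/day.
Cross-sectional area A = 36.3 × 41.4 = 1503 m².
From Q = K·A·i, i = Q / (K·A) = 121 / (4.294 × 1503) = 0.01875.
Head loss Δh = i · L = 0.01875 × 1150 = 21.56 m.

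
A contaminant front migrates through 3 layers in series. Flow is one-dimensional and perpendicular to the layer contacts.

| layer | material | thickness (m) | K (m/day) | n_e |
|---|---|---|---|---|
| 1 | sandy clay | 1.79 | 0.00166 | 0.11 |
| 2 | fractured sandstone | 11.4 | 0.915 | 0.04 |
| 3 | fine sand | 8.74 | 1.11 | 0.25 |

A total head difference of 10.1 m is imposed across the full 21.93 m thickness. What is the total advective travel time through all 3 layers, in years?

With flow normal to the layers, continuity requires the same specific discharge q through every layer.
Σ(b_i/K_i) = 1.79/0.00166 + 11.4/0.915 + 8.74/1.11 = 1099 d.
q = Δh / Σ(b_i/K_i) = 10.1 / 1099 = 0.009193 m/day.
In each layer the seepage velocity is v_i = q/n_i, so the layer transit time is t_i = b_i·n_i / q:
  layer 1 (sandy clay): t_1 = 1.79 × 0.11 / 0.009193 = 21.42 d
  layer 2 (fractured sandstone): t_2 = 11.4 × 0.04 / 0.009193 = 49.60 d
  layer 3 (fine sand): t_3 = 8.74 × 0.25 / 0.009193 = 237.7 d
Total t = Σ t_i = 308.7 days = 0.8452 years.

0.845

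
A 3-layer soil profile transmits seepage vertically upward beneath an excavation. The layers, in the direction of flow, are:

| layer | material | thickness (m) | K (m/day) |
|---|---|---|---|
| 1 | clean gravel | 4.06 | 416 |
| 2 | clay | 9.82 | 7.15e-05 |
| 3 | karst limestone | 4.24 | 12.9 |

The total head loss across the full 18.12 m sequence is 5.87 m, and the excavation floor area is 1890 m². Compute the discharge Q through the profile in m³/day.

Flow is perpendicular to layering, so the layers act in series and the equivalent K is the thickness-weighted harmonic mean.
Total thickness L = 4.06 + 9.82 + 4.24 = 18.12 m.
Σ(b_i/K_i) = 4.06/416 + 9.82/7.15e-05 + 4.24/12.9 = 1.373e+05 d.
K_eq = L / Σ(b_i/K_i) = 18.12 / 1.373e+05 = 0.0001319 m/day.
Q = K_eq · A · (Δh/L) = 0.0001319 × 1890 × (5.87/18.12) = 0.08078 m³/day.

0.0808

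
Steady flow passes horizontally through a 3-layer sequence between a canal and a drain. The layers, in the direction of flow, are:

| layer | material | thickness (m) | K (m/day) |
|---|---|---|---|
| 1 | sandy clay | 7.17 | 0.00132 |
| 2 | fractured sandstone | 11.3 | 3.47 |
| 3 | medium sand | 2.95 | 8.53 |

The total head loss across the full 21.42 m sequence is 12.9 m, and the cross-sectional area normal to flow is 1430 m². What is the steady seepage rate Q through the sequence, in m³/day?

Flow is perpendicular to layering, so the layers act in series and the equivalent K is the thickness-weighted harmonic mean.
Total thickness L = 7.17 + 11.3 + 2.95 = 21.42 m.
Σ(b_i/K_i) = 7.17/0.00132 + 11.3/3.47 + 2.95/8.53 = 5435 d.
K_eq = L / Σ(b_i/K_i) = 21.42 / 5435 = 0.003941 m/day.
Q = K_eq · A · (Δh/L) = 0.003941 × 1430 × (12.9/21.42) = 3.394 m³/day.

3.39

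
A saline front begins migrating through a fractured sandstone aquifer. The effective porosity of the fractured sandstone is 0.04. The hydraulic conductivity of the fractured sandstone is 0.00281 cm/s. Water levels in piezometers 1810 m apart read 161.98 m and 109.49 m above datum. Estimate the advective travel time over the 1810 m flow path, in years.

Convert K: 0.00281 cm/s × 864 = 2.428 m/day.
Hydraulic gradient i = (161.98 − 109.49) / 1810 = 52.49 / 1810 = 0.02900.
Darcy flux q = K · i = 2.428 × 0.02900 = 0.07041 m/day.
Seepage velocity v = q / n_e = 0.07041 / 0.04 = 1.760 m/day.
Travel time t = L / v = 1810 / 1.760 = 1028 days = 2.815 years.

2.82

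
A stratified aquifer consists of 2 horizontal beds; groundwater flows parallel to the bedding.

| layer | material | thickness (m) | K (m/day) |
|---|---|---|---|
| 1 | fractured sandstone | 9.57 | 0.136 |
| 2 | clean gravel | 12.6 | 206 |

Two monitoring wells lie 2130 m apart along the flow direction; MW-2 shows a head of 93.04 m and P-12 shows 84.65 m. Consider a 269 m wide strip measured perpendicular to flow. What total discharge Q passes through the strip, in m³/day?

Flow is parallel to layering, so each bed carries its own Darcy discharge and the transmissivities add.
Σ(K_i·b_i) = 0.136×9.57 + 206×12.6 = 2597 m²/day.
Hydraulic gradient i = (93.04 − 84.65) / 2130 = 8.39 / 2130 = 0.003939.
Q = Σ(K_i·b_i) · W · i = 2597 × 269 × 0.003939 = 2752 m³/day.

2750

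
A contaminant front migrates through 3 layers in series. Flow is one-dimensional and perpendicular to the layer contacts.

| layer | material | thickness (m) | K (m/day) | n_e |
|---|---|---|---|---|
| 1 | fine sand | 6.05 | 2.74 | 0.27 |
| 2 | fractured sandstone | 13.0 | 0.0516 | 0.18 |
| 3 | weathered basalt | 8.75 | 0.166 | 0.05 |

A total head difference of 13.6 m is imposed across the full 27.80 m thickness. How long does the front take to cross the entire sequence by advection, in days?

99.5

With flow normal to the layers, continuity requires the same specific discharge q through every layer.
Σ(b_i/K_i) = 6.05/2.74 + 13.0/0.0516 + 8.75/0.166 = 306.9 d.
q = Δh / Σ(b_i/K_i) = 13.6 / 306.9 = 0.04432 m/day.
In each layer the seepage velocity is v_i = q/n_i, so the layer transit time is t_i = b_i·n_i / q:
  layer 1 (fine sand): t_1 = 6.05 × 0.27 / 0.04432 = 36.86 d
  layer 2 (fractured sandstone): t_2 = 13.0 × 0.18 / 0.04432 = 52.80 d
  layer 3 (weathered basalt): t_3 = 8.75 × 0.05 / 0.04432 = 9.871 d
Total t = Σ t_i = 99.53 days.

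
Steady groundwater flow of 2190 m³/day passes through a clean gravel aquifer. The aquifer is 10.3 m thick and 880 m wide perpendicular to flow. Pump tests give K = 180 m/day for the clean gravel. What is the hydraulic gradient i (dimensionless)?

0.00134

Cross-sectional area A = 880 × 10.3 = 9064 m².
From Q = K·A·i, i = Q / (K·A) = 2190 / (180.0 × 9064) = 0.001342.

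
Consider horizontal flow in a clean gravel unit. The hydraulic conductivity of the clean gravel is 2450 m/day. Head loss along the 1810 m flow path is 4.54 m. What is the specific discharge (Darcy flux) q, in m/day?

Hydraulic gradient i = Δh / L = 4.54 / 1810 = 0.002508.
Specific discharge q = K · i = 2450 × 0.002508 = 6.145 m/day.

6.15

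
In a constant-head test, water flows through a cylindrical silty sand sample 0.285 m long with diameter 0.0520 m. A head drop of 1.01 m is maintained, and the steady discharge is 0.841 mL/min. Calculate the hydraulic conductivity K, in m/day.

Cross-sectional area A = π·(d/2)² = π × (0.0520/2)² = 0.002124 m².
Convert discharge: 0.841 mL/min = 1.402e-08 m³/s.
Darcy's law rearranged: K = Q·L / (A·Δh) = 1.402e-08 × 0.285 / (0.002124 × 1.01) = 1.862e-06 m/s = 0.1609 m/day.

0.161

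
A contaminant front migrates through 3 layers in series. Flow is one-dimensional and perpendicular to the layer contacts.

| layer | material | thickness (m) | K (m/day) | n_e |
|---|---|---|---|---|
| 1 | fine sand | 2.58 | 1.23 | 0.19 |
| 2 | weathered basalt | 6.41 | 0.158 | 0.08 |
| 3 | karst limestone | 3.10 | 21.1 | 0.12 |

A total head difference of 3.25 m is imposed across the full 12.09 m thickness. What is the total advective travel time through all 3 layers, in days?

18.1

With flow normal to the layers, continuity requires the same specific discharge q through every layer.
Σ(b_i/K_i) = 2.58/1.23 + 6.41/0.158 + 3.10/21.1 = 42.81 d.
q = Δh / Σ(b_i/K_i) = 3.25 / 42.81 = 0.07591 m/day.
In each layer the seepage velocity is v_i = q/n_i, so the layer transit time is t_i = b_i·n_i / q:
  layer 1 (fine sand): t_1 = 2.58 × 0.19 / 0.07591 = 6.458 d
  layer 2 (weathered basalt): t_2 = 6.41 × 0.08 / 0.07591 = 6.755 d
  layer 3 (karst limestone): t_3 = 3.10 × 0.12 / 0.07591 = 4.901 d
Total t = Σ t_i = 18.11 days.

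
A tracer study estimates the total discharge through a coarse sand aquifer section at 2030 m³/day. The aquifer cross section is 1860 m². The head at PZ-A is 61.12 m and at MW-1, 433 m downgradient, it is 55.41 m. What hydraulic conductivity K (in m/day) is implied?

82.8

Hydraulic gradient i = (61.12 − 55.41) / 433 = 5.71 / 433 = 0.01319.
From Q = K·A·i, K = Q / (A·i) = 2030 / (1860 × 0.01319) = 82.76 m/day.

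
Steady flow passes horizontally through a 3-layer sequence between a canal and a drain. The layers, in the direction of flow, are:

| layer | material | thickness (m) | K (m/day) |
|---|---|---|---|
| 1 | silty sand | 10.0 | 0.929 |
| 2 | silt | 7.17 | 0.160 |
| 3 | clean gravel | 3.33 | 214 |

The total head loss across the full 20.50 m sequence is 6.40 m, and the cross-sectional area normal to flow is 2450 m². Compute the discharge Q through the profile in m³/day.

Flow is perpendicular to layering, so the layers act in series and the equivalent K is the thickness-weighted harmonic mean.
Total thickness L = 10.0 + 7.17 + 3.33 = 20.50 m.
Σ(b_i/K_i) = 10.0/0.929 + 7.17/0.160 + 3.33/214 = 55.59 d.
K_eq = L / Σ(b_i/K_i) = 20.50 / 55.59 = 0.3688 m/day.
Q = K_eq · A · (Δh/L) = 0.3688 × 2450 × (6.40/20.50) = 282.1 m³/day.

282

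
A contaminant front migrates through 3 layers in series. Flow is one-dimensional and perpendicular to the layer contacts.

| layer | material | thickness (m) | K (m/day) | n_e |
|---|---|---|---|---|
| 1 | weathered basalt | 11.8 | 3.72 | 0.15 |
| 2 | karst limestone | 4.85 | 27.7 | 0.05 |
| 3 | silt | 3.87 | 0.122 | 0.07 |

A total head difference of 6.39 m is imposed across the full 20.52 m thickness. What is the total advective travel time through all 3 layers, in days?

12.5

With flow normal to the layers, continuity requires the same specific discharge q through every layer.
Σ(b_i/K_i) = 11.8/3.72 + 4.85/27.7 + 3.87/0.122 = 35.07 d.
q = Δh / Σ(b_i/K_i) = 6.39 / 35.07 = 0.1822 m/day.
In each layer the seepage velocity is v_i = q/n_i, so the layer transit time is t_i = b_i·n_i / q:
  layer 1 (weathered basalt): t_1 = 11.8 × 0.15 / 0.1822 = 9.714 d
  layer 2 (karst limestone): t_2 = 4.85 × 0.05 / 0.1822 = 1.331 d
  layer 3 (silt): t_3 = 3.87 × 0.07 / 0.1822 = 1.487 d
Total t = Σ t_i = 12.53 days.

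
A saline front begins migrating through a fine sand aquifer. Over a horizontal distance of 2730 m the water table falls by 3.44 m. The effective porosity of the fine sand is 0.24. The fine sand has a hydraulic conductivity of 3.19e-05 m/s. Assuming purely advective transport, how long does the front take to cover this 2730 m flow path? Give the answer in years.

Convert K: 3.19e-05 m/s × 86400 = 2.756 m/day.
Hydraulic gradient i = Δh / L = 3.44 / 2730 = 0.001260.
Darcy flux q = K · i = 2.756 × 0.001260 = 0.003473 m/day.
Seepage velocity v = q / n_e = 0.003473 / 0.24 = 0.01447 m/day.
Travel time t = L / v = 2730 / 0.01447 = 1.887e+05 days = 516.5 years.

517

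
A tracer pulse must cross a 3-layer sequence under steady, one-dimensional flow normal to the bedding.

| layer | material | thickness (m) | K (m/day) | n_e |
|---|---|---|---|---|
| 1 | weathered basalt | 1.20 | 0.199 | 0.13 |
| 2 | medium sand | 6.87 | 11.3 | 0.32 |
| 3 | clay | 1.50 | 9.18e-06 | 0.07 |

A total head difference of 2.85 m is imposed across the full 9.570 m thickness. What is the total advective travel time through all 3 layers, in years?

With flow normal to the layers, continuity requires the same specific discharge q through every layer.
Σ(b_i/K_i) = 1.20/0.199 + 6.87/11.3 + 1.50/9.18e-06 = 1.634e+05 d.
q = Δh / Σ(b_i/K_i) = 2.85 / 1.634e+05 = 1.744e-05 m/day.
In each layer the seepage velocity is v_i = q/n_i, so the layer transit time is t_i = b_i·n_i / q:
  layer 1 (weathered basalt): t_1 = 1.20 × 0.13 / 1.744e-05 = 8944 d
  layer 2 (medium sand): t_2 = 6.87 × 0.32 / 1.744e-05 = 1.260e+05 d
  layer 3 (clay): t_3 = 1.50 × 0.07 / 1.744e-05 = 6020 d
Total t = Σ t_i = 1.410e+05 days = 386.1 years.

386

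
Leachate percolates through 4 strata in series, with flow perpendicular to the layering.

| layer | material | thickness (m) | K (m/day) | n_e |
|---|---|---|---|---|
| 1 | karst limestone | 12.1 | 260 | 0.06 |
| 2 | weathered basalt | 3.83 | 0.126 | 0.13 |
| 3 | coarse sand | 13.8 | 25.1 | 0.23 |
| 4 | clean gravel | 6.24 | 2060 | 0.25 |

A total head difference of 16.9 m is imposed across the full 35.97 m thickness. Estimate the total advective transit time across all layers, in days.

With flow normal to the layers, continuity requires the same specific discharge q through every layer.
Σ(b_i/K_i) = 12.1/260 + 3.83/0.126 + 13.8/25.1 + 6.24/2060 = 31.00 d.
q = Δh / Σ(b_i/K_i) = 16.9 / 31.00 = 0.5452 m/day.
In each layer the seepage velocity is v_i = q/n_i, so the layer transit time is t_i = b_i·n_i / q:
  layer 1 (karst limestone): t_1 = 12.1 × 0.06 / 0.5452 = 1.332 d
  layer 2 (weathered basalt): t_2 = 3.83 × 0.13 / 0.5452 = 0.9132 d
  layer 3 (coarse sand): t_3 = 13.8 × 0.23 / 0.5452 = 5.821 d
  layer 4 (clean gravel): t_4 = 6.24 × 0.25 / 0.5452 = 2.861 d
Total t = Σ t_i = 10.93 days.

10.9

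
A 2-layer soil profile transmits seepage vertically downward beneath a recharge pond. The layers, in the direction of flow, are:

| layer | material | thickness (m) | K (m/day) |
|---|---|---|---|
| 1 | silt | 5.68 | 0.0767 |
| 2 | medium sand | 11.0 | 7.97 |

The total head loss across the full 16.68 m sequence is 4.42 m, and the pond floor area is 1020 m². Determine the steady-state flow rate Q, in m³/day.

Flow is perpendicular to layering, so the layers act in series and the equivalent K is the thickness-weighted harmonic mean.
Total thickness L = 5.68 + 11.0 = 16.68 m.
Σ(b_i/K_i) = 5.68/0.0767 + 11.0/7.97 = 75.43 d.
K_eq = L / Σ(b_i/K_i) = 16.68 / 75.43 = 0.2211 m/day.
Q = K_eq · A · (Δh/L) = 0.2211 × 1020 × (4.42/16.68) = 59.77 m³/day.

59.8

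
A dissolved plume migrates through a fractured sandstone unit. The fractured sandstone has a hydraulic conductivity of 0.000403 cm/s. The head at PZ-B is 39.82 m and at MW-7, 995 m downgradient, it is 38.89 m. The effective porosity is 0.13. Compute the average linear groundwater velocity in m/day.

Convert K: 0.000403 cm/s × 864 = 0.3482 m/day.
Hydraulic gradient i = (39.82 − 38.89) / 995 = 0.93 / 995 = 0.0009347.
Darcy flux q = K · i = 0.3482 × 0.0009347 = 0.0003254 m/day.
Seepage velocity v = q / n_e = 0.0003254 / 0.13 = 0.002503 m/day.

0.00250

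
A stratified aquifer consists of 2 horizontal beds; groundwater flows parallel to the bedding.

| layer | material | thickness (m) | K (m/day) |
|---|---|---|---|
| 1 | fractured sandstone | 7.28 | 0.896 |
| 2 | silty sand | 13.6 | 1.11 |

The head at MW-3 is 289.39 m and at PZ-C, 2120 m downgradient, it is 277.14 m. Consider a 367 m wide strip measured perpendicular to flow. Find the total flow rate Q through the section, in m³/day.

Flow is parallel to layering, so each bed carries its own Darcy discharge and the transmissivities add.
Σ(K_i·b_i) = 0.896×7.28 + 1.11×13.6 = 21.62 m²/day.
Hydraulic gradient i = (289.39 − 277.14) / 2120 = 12.25 / 2120 = 0.005778.
Q = Σ(K_i·b_i) · W · i = 21.62 × 367 × 0.005778 = 45.85 m³/day.

45.8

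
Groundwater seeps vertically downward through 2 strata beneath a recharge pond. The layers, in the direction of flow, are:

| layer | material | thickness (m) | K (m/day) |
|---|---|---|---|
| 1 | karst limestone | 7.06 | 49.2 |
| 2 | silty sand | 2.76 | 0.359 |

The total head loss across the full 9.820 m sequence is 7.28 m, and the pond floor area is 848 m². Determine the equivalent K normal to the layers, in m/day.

1.25

Flow is perpendicular to layering, so the layers act in series and the equivalent K is the thickness-weighted harmonic mean.
Total thickness L = 7.06 + 2.76 = 9.820 m.
Σ(b_i/K_i) = 7.06/49.2 + 2.76/0.359 = 7.832 d.
K_eq = L / Σ(b_i/K_i) = 9.820 / 7.832 = 1.254 m/day.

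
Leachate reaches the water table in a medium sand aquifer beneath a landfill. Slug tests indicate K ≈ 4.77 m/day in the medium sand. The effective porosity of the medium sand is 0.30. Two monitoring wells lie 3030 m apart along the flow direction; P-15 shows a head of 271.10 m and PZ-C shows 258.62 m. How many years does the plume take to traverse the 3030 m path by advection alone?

Hydraulic gradient i = (271.10 − 258.62) / 3030 = 12.48 / 3030 = 0.004119.
Darcy flux q = K · i = 4.770 × 0.004119 = 0.01965 m/day.
Seepage velocity v = q / n_e = 0.01965 / 0.30 = 0.06549 m/day.
Travel time t = L / v = 3030 / 0.06549 = 46267 days = 126.7 years.

127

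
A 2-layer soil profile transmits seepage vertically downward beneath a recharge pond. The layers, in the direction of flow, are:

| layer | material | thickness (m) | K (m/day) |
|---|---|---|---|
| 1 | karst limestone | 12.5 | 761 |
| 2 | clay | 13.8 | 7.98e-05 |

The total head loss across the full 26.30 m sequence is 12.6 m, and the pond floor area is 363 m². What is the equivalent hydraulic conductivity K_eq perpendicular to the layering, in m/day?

0.000152

Flow is perpendicular to layering, so the layers act in series and the equivalent K is the thickness-weighted harmonic mean.
Total thickness L = 12.5 + 13.8 = 26.30 m.
Σ(b_i/K_i) = 12.5/761 + 13.8/7.98e-05 = 1.729e+05 d.
K_eq = L / Σ(b_i/K_i) = 26.30 / 1.729e+05 = 0.0001521 m/day.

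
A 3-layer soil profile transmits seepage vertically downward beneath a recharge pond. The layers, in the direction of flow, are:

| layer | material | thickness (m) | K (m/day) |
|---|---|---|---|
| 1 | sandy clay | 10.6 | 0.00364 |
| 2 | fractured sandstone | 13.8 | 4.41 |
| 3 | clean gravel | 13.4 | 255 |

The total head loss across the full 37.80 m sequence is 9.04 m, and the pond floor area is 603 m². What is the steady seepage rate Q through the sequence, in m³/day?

1.87

Flow is perpendicular to layering, so the layers act in series and the equivalent K is the thickness-weighted harmonic mean.
Total thickness L = 10.6 + 13.8 + 13.4 = 37.80 m.
Σ(b_i/K_i) = 10.6/0.00364 + 13.8/4.41 + 13.4/255 = 2915 d.
K_eq = L / Σ(b_i/K_i) = 37.80 / 2915 = 0.01297 m/day.
Q = K_eq · A · (Δh/L) = 0.01297 × 603 × (9.04/37.80) = 1.870 m³/day.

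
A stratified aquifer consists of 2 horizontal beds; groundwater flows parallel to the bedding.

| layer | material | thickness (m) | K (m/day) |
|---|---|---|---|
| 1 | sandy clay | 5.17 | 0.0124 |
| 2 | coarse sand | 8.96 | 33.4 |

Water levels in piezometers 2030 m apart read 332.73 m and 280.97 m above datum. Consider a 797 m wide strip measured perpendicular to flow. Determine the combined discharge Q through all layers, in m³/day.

6080

Flow is parallel to layering, so each bed carries its own Darcy discharge and the transmissivities add.
Σ(K_i·b_i) = 0.0124×5.17 + 33.4×8.96 = 299.3 m²/day.
Hydraulic gradient i = (332.73 − 280.97) / 2030 = 51.76 / 2030 = 0.02550.
Q = Σ(K_i·b_i) · W · i = 299.3 × 797 × 0.02550 = 6083 m³/day.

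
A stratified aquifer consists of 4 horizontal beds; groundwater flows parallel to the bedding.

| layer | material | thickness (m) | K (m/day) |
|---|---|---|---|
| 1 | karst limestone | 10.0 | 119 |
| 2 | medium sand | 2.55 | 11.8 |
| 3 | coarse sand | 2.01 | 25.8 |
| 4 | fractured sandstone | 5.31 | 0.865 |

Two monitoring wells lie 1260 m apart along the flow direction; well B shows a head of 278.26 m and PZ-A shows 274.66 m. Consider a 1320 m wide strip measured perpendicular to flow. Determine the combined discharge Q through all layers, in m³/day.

Flow is parallel to layering, so each bed carries its own Darcy discharge and the transmissivities add.
Σ(K_i·b_i) = 119×10.0 + 11.8×2.55 + 25.8×2.01 + 0.865×5.31 = 1277 m²/day.
Hydraulic gradient i = (278.26 − 274.66) / 1260 = 3.6 / 1260 = 0.002857.
Q = Σ(K_i·b_i) · W · i = 1277 × 1320 × 0.002857 = 4814 m³/day.

4810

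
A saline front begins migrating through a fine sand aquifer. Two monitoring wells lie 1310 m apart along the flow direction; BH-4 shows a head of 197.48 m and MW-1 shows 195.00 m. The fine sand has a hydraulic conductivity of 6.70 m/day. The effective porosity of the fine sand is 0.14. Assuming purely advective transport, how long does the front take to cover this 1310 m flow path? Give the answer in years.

39.6

Hydraulic gradient i = (197.48 − 195.00) / 1310 = 2.48 / 1310 = 0.001893.
Darcy flux q = K · i = 6.700 × 0.001893 = 0.01268 m/day.
Seepage velocity v = q / n_e = 0.01268 / 0.14 = 0.09060 m/day.
Travel time t = L / v = 1310 / 0.09060 = 14459 days = 39.59 years.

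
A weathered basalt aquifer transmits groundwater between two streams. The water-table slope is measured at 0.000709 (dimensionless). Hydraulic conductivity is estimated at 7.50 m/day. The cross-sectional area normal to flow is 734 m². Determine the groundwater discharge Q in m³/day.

3.90

Hydraulic gradient i = 0.000709.
Darcy's law: Q = K · A · i = 7.500 × 734.0 × 0.0007090 = 3.903 m³/day.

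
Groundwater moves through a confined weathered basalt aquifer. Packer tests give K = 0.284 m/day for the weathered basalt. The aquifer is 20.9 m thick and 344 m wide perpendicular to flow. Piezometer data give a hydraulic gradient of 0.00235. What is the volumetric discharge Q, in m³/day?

Cross-sectional area A = 344 × 20.9 = 7190 m².
Hydraulic gradient i = 0.00235.
Darcy's law: Q = K · A · i = 0.2840 × 7190 × 0.002350 = 4.798 m³/day.

4.80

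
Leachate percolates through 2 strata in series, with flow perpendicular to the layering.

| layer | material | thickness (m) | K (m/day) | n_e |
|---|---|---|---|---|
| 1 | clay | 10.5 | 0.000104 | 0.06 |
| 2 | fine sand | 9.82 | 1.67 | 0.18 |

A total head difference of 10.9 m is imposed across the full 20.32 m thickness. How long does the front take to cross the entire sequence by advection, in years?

With flow normal to the layers, continuity requires the same specific discharge q through every layer.
Σ(b_i/K_i) = 10.5/0.000104 + 9.82/1.67 = 1.010e+05 d.
q = Δh / Σ(b_i/K_i) = 10.9 / 1.010e+05 = 0.0001080 m/day.
In each layer the seepage velocity is v_i = q/n_i, so the layer transit time is t_i = b_i·n_i / q:
  layer 1 (clay): t_1 = 10.5 × 0.06 / 0.0001080 = 5836 d
  layer 2 (fine sand): t_2 = 9.82 × 0.18 / 0.0001080 = 16373 d
Total t = Σ t_i = 22209 days = 60.81 years.

60.8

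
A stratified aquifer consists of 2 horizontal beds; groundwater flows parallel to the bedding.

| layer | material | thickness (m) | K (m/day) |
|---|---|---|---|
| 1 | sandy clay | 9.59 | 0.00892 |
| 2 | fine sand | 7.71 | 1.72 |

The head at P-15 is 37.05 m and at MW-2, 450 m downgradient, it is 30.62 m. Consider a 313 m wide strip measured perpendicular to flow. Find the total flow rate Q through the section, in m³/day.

59.7

Flow is parallel to layering, so each bed carries its own Darcy discharge and the transmissivities add.
Σ(K_i·b_i) = 0.00892×9.59 + 1.72×7.71 = 13.35 m²/day.
Hydraulic gradient i = (37.05 − 30.62) / 450 = 6.43 / 450 = 0.01429.
Q = Σ(K_i·b_i) · W · i = 13.35 × 313 × 0.01429 = 59.69 m³/day.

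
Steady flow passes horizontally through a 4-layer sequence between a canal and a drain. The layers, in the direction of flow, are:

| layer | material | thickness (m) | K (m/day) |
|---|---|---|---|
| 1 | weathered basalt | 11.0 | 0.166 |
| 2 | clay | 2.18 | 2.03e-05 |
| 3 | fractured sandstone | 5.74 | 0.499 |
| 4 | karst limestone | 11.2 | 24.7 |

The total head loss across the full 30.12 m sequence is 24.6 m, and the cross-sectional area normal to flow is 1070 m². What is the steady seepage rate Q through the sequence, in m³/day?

0.245

Flow is perpendicular to layering, so the layers act in series and the equivalent K is the thickness-weighted harmonic mean.
Total thickness L = 11.0 + 2.18 + 5.74 + 11.2 = 30.12 m.
Σ(b_i/K_i) = 11.0/0.166 + 2.18/2.03e-05 + 5.74/0.499 + 11.2/24.7 = 1.075e+05 d.
K_eq = L / Σ(b_i/K_i) = 30.12 / 1.075e+05 = 0.0002803 m/day.
Q = K_eq · A · (Δh/L) = 0.0002803 × 1070 × (24.6/30.12) = 0.2449 m³/day.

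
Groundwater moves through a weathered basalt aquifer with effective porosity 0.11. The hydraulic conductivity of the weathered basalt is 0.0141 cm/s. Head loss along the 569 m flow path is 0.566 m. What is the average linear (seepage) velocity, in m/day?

Convert K: 0.0141 cm/s × 864 = 12.18 m/day.
Hydraulic gradient i = Δh / L = 0.566 / 569 = 0.0009947.
Darcy flux q = K · i = 12.18 × 0.0009947 = 0.01212 m/day.
Seepage velocity v = q / n_e = 0.01212 / 0.11 = 0.1102 m/day.

0.110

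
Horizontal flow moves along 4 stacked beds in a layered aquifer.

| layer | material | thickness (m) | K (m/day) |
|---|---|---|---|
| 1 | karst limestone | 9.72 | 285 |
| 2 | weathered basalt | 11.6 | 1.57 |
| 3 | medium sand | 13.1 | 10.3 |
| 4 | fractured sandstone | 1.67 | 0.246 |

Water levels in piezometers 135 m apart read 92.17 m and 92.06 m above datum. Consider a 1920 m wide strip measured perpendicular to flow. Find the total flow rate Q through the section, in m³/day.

4570

Flow is parallel to layering, so each bed carries its own Darcy discharge and the transmissivities add.
Σ(K_i·b_i) = 285×9.72 + 1.57×11.6 + 10.3×13.1 + 0.246×1.67 = 2924 m²/day.
Hydraulic gradient i = (92.17 − 92.06) / 135 = 0.11 / 135 = 0.0008148.
Q = Σ(K_i·b_i) · W · i = 2924 × 1920 × 0.0008148 = 4574 m³/day.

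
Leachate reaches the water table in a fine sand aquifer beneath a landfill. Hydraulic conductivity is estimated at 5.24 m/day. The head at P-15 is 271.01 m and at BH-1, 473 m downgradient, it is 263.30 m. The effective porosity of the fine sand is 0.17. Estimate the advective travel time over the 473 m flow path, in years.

2.58

Hydraulic gradient i = (271.01 − 263.30) / 473 = 7.71 / 473 = 0.01630.
Darcy flux q = K · i = 5.240 × 0.01630 = 0.08541 m/day.
Seepage velocity v = q / n_e = 0.08541 / 0.17 = 0.5024 m/day.
Travel time t = L / v = 473 / 0.5024 = 941.4 days = 2.577 years.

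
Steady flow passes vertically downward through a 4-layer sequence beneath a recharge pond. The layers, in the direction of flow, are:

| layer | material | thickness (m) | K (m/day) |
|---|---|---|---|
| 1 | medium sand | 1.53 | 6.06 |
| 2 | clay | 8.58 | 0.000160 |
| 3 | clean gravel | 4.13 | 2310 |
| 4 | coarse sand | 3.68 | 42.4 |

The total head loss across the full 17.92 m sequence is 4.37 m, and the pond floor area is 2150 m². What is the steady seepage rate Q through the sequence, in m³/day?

0.175

Flow is perpendicular to layering, so the layers act in series and the equivalent K is the thickness-weighted harmonic mean.
Total thickness L = 1.53 + 8.58 + 4.13 + 3.68 = 17.92 m.
Σ(b_i/K_i) = 1.53/6.06 + 8.58/0.000160 + 4.13/2310 + 3.68/42.4 = 53625 d.
K_eq = L / Σ(b_i/K_i) = 17.92 / 53625 = 0.0003342 m/day.
Q = K_eq · A · (Δh/L) = 0.0003342 × 2150 × (4.37/17.92) = 0.1752 m³/day.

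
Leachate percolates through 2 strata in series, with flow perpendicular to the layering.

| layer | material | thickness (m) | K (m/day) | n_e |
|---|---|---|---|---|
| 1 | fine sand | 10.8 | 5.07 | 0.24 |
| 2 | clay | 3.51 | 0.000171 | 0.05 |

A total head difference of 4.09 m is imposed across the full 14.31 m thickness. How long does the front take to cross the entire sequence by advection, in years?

With flow normal to the layers, continuity requires the same specific discharge q through every layer.
Σ(b_i/K_i) = 10.8/5.07 + 3.51/0.000171 = 20528 d.
q = Δh / Σ(b_i/K_i) = 4.09 / 20528 = 0.0001992 m/day.
In each layer the seepage velocity is v_i = q/n_i, so the layer transit time is t_i = b_i·n_i / q:
  layer 1 (fine sand): t_1 = 10.8 × 0.24 / 0.0001992 = 13010 d
  layer 2 (clay): t_2 = 3.51 × 0.05 / 0.0001992 = 880.9 d
Total t = Σ t_i = 13891 days = 38.03 years.

38.0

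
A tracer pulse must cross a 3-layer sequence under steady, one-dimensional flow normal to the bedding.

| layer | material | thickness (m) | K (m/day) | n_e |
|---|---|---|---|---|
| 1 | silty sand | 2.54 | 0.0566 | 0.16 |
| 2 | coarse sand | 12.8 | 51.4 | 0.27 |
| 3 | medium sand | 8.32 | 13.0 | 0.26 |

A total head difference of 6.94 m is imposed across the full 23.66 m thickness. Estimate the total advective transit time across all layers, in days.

With flow normal to the layers, continuity requires the same specific discharge q through every layer.
Σ(b_i/K_i) = 2.54/0.0566 + 12.8/51.4 + 8.32/13.0 = 45.77 d.
q = Δh / Σ(b_i/K_i) = 6.94 / 45.77 = 0.1516 m/day.
In each layer the seepage velocity is v_i = q/n_i, so the layer transit time is t_i = b_i·n_i / q:
  layer 1 (silty sand): t_1 = 2.54 × 0.16 / 0.1516 = 2.680 d
  layer 2 (coarse sand): t_2 = 12.8 × 0.27 / 0.1516 = 22.79 d
  layer 3 (medium sand): t_3 = 8.32 × 0.26 / 0.1516 = 14.27 d
Total t = Σ t_i = 39.74 days.

39.7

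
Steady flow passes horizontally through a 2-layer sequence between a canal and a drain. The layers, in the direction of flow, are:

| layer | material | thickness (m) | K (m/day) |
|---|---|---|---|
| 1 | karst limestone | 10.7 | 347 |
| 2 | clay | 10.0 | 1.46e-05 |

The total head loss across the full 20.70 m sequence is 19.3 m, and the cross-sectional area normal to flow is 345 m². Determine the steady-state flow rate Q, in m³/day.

0.00972

Flow is perpendicular to layering, so the layers act in series and the equivalent K is the thickness-weighted harmonic mean.
Total thickness L = 10.7 + 10.0 = 20.70 m.
Σ(b_i/K_i) = 10.7/347 + 10.0/1.46e-05 = 6.849e+05 d.
K_eq = L / Σ(b_i/K_i) = 20.70 / 6.849e+05 = 3.022e-05 m/day.
Q = K_eq · A · (Δh/L) = 3.022e-05 × 345 × (19.3/20.70) = 0.009721 m³/day.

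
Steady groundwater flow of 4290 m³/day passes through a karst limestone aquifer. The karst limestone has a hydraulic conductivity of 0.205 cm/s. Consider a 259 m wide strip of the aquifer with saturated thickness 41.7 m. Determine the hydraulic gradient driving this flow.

Convert K: 0.205 cm/s × 864 = 177.1 m/day.
Cross-sectional area A = 259 × 41.7 = 10800 m².
From Q = K·A·i, i = Q / (K·A) = 4290 / (177.1 × 10800) = 0.002243.

0.00224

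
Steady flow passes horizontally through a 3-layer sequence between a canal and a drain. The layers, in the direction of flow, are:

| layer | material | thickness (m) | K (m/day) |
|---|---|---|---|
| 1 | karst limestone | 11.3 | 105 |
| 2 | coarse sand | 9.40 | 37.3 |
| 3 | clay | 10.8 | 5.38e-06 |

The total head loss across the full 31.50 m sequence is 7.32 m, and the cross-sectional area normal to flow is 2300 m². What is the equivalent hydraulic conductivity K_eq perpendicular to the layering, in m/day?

Flow is perpendicular to layering, so the layers act in series and the equivalent K is the thickness-weighted harmonic mean.
Total thickness L = 11.3 + 9.40 + 10.8 = 31.50 m.
Σ(b_i/K_i) = 11.3/105 + 9.40/37.3 + 10.8/5.38e-06 = 2.007e+06 d.
K_eq = L / Σ(b_i/K_i) = 31.50 / 2.007e+06 = 1.569e-05 m/day.

1.57e-05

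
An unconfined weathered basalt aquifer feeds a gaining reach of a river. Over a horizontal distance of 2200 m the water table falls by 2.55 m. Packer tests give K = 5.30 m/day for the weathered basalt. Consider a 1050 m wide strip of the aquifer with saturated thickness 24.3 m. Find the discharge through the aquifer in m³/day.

Cross-sectional area A = 1050 × 24.3 = 25515 m².
Hydraulic gradient i = Δh / L = 2.55 / 2200 = 0.001159.
Darcy's law: Q = K · A · i = 5.300 × 25515 × 0.001159 = 156.7 m³/day.

157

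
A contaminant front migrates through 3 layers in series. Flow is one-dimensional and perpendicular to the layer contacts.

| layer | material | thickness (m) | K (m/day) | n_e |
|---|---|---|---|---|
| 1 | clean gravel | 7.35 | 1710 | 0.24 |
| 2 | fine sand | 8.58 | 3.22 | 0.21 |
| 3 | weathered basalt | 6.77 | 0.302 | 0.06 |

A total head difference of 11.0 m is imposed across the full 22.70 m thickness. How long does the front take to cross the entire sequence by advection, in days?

9.06

With flow normal to the layers, continuity requires the same specific discharge q through every layer.
Σ(b_i/K_i) = 7.35/1710 + 8.58/3.22 + 6.77/0.302 = 25.09 d.
q = Δh / Σ(b_i/K_i) = 11.0 / 25.09 = 0.4385 m/day.
In each layer the seepage velocity is v_i = q/n_i, so the layer transit time is t_i = b_i·n_i / q:
  layer 1 (clean gravel): t_1 = 7.35 × 0.24 / 0.4385 = 4.023 d
  layer 2 (fine sand): t_2 = 8.58 × 0.21 / 0.4385 = 4.109 d
  layer 3 (weathered basalt): t_3 = 6.77 × 0.06 / 0.4385 = 0.9264 d
Total t = Σ t_i = 9.058 days.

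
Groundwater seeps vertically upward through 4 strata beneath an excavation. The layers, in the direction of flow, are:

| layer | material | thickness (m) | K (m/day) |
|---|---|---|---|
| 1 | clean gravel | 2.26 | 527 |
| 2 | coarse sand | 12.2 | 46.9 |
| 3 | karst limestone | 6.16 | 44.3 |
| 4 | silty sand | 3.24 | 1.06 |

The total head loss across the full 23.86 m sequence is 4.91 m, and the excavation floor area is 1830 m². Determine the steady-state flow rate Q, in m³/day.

Flow is perpendicular to layering, so the layers act in series and the equivalent K is the thickness-weighted harmonic mean.
Total thickness L = 2.26 + 12.2 + 6.16 + 3.24 = 23.86 m.
Σ(b_i/K_i) = 2.26/527 + 12.2/46.9 + 6.16/44.3 + 3.24/1.06 = 3.460 d.
K_eq = L / Σ(b_i/K_i) = 23.86 / 3.460 = 6.896 m/day.
Q = K_eq · A · (Δh/L) = 6.896 × 1830 × (4.91/23.86) = 2597 m³/day.

2600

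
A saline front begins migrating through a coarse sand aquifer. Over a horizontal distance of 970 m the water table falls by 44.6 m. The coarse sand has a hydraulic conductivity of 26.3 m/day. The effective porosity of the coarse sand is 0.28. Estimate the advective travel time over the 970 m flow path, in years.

Hydraulic gradient i = Δh / L = 44.6 / 970 = 0.04598.
Darcy flux q = K · i = 26.30 × 0.04598 = 1.209 m/day.
Seepage velocity v = q / n_e = 1.209 / 0.28 = 4.319 m/day.
Travel time t = L / v = 970 / 4.319 = 224.6 days = 0.6149 years.

0.615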